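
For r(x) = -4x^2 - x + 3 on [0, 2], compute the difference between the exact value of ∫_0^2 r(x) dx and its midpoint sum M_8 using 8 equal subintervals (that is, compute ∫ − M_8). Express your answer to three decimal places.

-0.042

Exact integral: ∫_0^2 r(x) dx ≈ -6.66667.
M_8 = -6.625.
Error ≈ -6.66667 − (-6.625) ≈ -0.042.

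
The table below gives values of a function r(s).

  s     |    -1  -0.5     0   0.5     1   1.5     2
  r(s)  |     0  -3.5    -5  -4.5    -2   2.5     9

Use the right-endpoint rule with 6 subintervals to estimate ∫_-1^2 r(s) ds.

-1.75

Δs = 0.5.
Sum = 0.5·[(-3.5) + (-5) + (-4.5) + (-2) + 2.5 + 9] = -1.75.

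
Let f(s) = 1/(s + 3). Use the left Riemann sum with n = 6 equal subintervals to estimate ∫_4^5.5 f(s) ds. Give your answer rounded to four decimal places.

0.1973

Δs = (5.5 − 4)/6 = 0.25.
Left endpoints: 4, 4.25, 4.5, 4.75, 5, 5.25.
f(4) = 1/7, f(4.25) = 4/29, f(4.5) = 2/15, f(4.75) = 4/31, f(5) = 0.125, f(5.25) = 4/33.
Sum = Δs · [f(4) + f(4.25) + f(4.5) + ...].
Sum ≈ 0.1973.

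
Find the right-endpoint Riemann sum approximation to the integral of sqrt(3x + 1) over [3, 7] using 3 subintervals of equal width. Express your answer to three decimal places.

16.900

Δx = (7 − 3)/3 = 4/3.
Right endpoints: 13/3, 17/3, 7.
f(13/3) ≈ 3.742, f(17/3) ≈ 4.243, f(7) ≈ 4.690.
Sum = Δx · [f(13/3) + f(17/3) + f(7)].
Sum ≈ 16.900.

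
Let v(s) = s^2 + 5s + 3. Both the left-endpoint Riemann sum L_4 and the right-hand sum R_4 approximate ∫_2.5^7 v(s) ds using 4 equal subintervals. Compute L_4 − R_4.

-73.40625

L_4 = 193.74609375.
R_4 = 267.15234375.
L_4 − R_4 = -73.40625.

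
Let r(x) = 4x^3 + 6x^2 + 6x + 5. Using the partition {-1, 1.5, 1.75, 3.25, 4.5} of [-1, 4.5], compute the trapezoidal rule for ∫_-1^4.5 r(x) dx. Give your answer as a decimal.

739.40625

Subinterval widths: 2.5, 0.25, 1.5, 1.25.
r(-1) = 1, r(1.5) = 41, r(1.75) = 55.3125, r(3.25) = 225.1875, r(4.5) = 518.
On each subinterval the trapezoid contributes (Δx_i/2)·[r(x_{i-1}) + r(x_i)].
Sum = 739.40625.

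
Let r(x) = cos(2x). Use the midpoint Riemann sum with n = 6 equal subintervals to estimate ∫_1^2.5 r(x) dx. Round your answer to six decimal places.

-0.943913

Δx = (2.5 − 1)/6 = 0.25.
Midpoints: 1.125, 1.375, 1.625, 1.875, 2.125, 2.375.
r(1.125) ≈ -0.628174, r(1.375) ≈ -0.924302, r(1.625) ≈ -0.994130, r(1.875) ≈ -0.820559, r(2.125) ≈ -0.446087, r(2.375) ≈ 0.037602.
Sum = Δx · [r(1.125) + r(1.375) + r(1.625) + ...].
Sum ≈ -0.943913.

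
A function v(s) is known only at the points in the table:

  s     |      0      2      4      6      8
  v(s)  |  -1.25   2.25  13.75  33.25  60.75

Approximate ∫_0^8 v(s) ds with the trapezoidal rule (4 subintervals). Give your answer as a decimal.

158

Δs = 2.
T_4 = (2/2)·[(-1.25) + 2·2.25 + 2·13.75 + 2·33.25 + 60.75] = 158.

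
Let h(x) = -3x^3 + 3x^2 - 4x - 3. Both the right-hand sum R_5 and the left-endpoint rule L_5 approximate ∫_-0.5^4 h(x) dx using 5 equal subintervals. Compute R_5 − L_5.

R_5 = -253.98.
L_5 = -107.1675.
R_5 − L_5 = -146.8125.

-146.8125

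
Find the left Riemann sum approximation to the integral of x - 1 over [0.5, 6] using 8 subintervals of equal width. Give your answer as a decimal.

Δx = (6 − 0.5)/8 = 0.6875.
Left endpoints: 0.5, 1.1875, 1.875, 2.5625, 3.25, 3.9375, 4.625, 5.3125.
f(0.5) = -0.5, f(1.1875) = 0.1875, f(1.875) = 0.875, f(2.5625) = 1.5625, f(3.25) = 2.25, f(3.9375) = 2.9375, f(4.625) = 3.625, f(5.3125) = 4.3125.
Sum = Δx · [f(0.5) + f(1.1875) + f(1.875) + ...].
Sum = 10.484375.

10.484375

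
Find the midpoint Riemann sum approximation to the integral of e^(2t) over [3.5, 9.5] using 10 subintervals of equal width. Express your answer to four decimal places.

84102819.4930

Δt = (9.5 − 3.5)/10 = 0.6.
Midpoints: 3.8, 4.4, 5, 5.6, 6.2, 6.8, 7.4, 8, 8.6, 9.2.
f(3.8) ≈ 1998.1959, f(4.4) ≈ 6634.2440, f(5) ≈ 22026.4658, f(5.6) ≈ 73130.4418, f(6.2) ≈ 242801.6175, f(6.8) ≈ 806129.7591, f(7.4) ≈ 2676445.0552, f(8) ≈ 8886110.5205, f(8.6) ≈ 29502925.9164, f(9.2) ≈ 97953163.6054.
Sum = Δt · [f(3.8) + f(4.4) + f(5) + ...].
Sum ≈ 84102819.4930.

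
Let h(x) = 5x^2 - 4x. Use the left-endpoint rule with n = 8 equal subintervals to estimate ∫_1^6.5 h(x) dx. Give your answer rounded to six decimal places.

Δx = (6.5 − 1)/8 = 0.6875.
Left endpoints: 1, 1.6875, 2.375, 3.0625, 3.75, 4.4375, 5.125, 5.8125.
h(1) = 1, h(1.6875) = 7.48828125, h(2.375) = 18.703125, h(3.0625) = 34.64453125, h(3.75) = 55.3125, h(4.4375) = 80.70703125, h(5.125) = 110.828125, h(5.8125) = 145.67578125.
Sum = Δx · [h(1) + h(1.6875) + h(2.375) + ...].
Sum ≈ 312.372070.

312.372070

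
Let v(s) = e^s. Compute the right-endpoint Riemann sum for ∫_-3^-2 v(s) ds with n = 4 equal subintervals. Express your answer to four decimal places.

0.0967

Δs = (-2 − (-3))/4 = 0.25.
Right endpoints: -2.75, -2.5, -2.25, -2.
v(-2.75) ≈ 0.0639, v(-2.5) ≈ 0.0821, v(-2.25) ≈ 0.1054, v(-2) ≈ 0.1353.
Sum = Δs · [v(-2.75) + v(-2.5) + v(-2.25) + v(-2)].
Sum ≈ 0.0967.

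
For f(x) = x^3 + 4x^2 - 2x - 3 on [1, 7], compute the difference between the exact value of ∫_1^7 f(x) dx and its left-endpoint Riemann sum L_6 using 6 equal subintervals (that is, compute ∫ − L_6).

245

Exact integral: ∫_1^7 f(x) dx = 990.
L_6 = 745.
Error = 990 − 745 = 245.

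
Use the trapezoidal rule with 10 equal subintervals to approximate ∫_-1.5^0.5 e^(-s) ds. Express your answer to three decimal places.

3.888

Δs = (0.5 − (-1.5))/10 = 0.2.
f(-1.5) ≈ 4.482, f(-1.3) ≈ 3.669, f(-1.1) ≈ 3.004, f(-0.9) ≈ 2.460, f(-0.7) ≈ 2.014, f(-0.5) ≈ 1.649, f(-0.3) ≈ 1.350, f(-0.1) ≈ 1.105, f(0.1) ≈ 0.905, f(0.3) ≈ 0.741, f(0.5) ≈ 0.607.
T_10 = (Δs/2)·[f(s_0) + 2f(s_1) + ... + 2f(s_{9}) + f(s_10)].
Sum ≈ 3.888.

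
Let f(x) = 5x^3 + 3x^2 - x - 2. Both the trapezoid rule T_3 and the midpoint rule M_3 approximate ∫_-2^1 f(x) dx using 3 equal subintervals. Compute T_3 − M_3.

T_3 = -16.5.
M_3 = -13.125.
T_3 − M_3 = -3.375.

-3.375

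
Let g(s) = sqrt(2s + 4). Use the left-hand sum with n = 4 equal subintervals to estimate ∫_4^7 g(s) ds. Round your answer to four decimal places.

11.3050

Δs = (7 − 4)/4 = 0.75.
Left endpoints: 4, 4.75, 5.5, 6.25.
g(4) ≈ 3.4641, g(4.75) ≈ 3.6742, g(5.5) ≈ 3.8730, g(6.25) ≈ 4.0620.
Sum = Δs · [g(4) + g(4.75) + g(5.5) + g(6.25)].
Sum ≈ 11.3050.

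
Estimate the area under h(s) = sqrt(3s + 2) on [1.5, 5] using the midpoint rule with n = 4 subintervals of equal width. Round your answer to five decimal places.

Δs = (5 − 1.5)/4 = 0.875.
Midpoints: 1.9375, 2.8125, 3.6875, 4.5625.
h(1.9375) ≈ 2.79508, h(2.8125) ≈ 3.23071, h(3.6875) ≈ 3.61421, h(4.5625) ≈ 3.96074.
Sum = Δs · [h(1.9375) + h(2.8125) + h(3.6875) + h(4.5625)].
Sum ≈ 11.90066.

11.90066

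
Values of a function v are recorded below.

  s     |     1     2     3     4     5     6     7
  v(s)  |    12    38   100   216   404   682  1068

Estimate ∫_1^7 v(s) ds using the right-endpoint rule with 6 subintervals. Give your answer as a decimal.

2508

Δs = 1.
Sum = 1·[38 + 100 + 216 + 404 + 682 + 1068] = 2508.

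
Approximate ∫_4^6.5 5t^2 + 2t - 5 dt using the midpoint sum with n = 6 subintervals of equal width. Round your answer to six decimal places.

Δt = (6.5 − 4)/6 = 5/12.
Midpoints: 101/24, 4.625, 121/24, 131/24, 5.875, 151/24.
f(101/24) = 52973/576, f(4.625) = 111.203125, f(121/24) = 76133/576, f(131/24) = 89213/576, f(5.875) = 179.328125, f(151/24) = 118373/576.
Sum = Δt · [f(101/24) + f(4.625) + f(121/24) + ...].
Sum ≈ 364.610822.

364.610822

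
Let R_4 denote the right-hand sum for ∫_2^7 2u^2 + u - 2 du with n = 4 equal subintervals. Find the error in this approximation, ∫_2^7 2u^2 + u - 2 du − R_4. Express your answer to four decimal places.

Exact integral: ∫_2^7 f(u) du ≈ 235.833333.
R_4 = 297.8125.
Error ≈ 235.833333 − 297.8125 ≈ -61.9792.

-61.9792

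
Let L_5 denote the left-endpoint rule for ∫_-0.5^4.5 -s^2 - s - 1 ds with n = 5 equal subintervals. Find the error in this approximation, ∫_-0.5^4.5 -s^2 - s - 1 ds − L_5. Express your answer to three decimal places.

Exact integral: ∫_-0.5^4.5 f(s) ds ≈ -45.41667.
L_5 = -33.75.
Error ≈ -45.41667 − (-33.75) ≈ -11.667.

-11.667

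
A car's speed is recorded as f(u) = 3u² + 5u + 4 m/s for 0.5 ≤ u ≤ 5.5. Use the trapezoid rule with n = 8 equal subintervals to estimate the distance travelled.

262.2265625

Δu = (5.5 − 0.5)/8 = 0.625.
f(0.5) = 7.25, f(1.125) = 13.421875, f(1.75) = 21.9375, f(2.375) = 32.796875, f(3) = 46, f(3.625) = 61.546875, f(4.25) = 79.4375, f(4.875) = 99.671875, f(5.5) = 122.25.
T_8 = (Δu/2)·[f(u_0) + 2f(u_1) + ... + 2f(u_{7}) + f(u_8)].
Sum = 262.2265625.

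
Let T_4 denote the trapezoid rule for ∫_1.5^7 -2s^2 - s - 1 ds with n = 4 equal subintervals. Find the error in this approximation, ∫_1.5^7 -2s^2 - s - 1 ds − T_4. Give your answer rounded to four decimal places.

Exact integral: ∫_1.5^7 f(s) ds ≈ -255.291667.
T_4 = -258.7578125.
Error ≈ -255.291667 − (-258.7578125) ≈ 3.4661.

3.4661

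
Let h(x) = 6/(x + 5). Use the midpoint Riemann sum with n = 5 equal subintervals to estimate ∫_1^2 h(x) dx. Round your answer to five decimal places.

0.92483

Δx = (2 − 1)/5 = 0.2.
Midpoints: 1.1, 1.3, 1.5, 1.7, 1.9.
h(1.1) = 60/61, h(1.3) = 20/21, h(1.5) = 12/13, h(1.7) = 60/67, h(1.9) = 20/23.
Sum = Δx · [h(1.1) + h(1.3) + h(1.5) + h(1.7) + h(1.9)].
Sum ≈ 0.92483.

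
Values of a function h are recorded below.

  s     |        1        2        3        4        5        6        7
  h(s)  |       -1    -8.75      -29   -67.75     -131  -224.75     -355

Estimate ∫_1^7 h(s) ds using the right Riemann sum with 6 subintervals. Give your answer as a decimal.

Δs = 1.
Sum = 1·[(-8.75) + (-29) + (-67.75) + (-131) + (-224.75) + (-355)] = -816.25.

-816.25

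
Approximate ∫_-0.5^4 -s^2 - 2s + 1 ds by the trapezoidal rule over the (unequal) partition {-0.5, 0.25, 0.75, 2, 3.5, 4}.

Subinterval widths: 0.75, 0.5, 1.25, 1.5, 0.5.
f(-0.5) = 1.75, f(0.25) = 0.4375, f(0.75) = -1.0625, f(2) = -7, f(3.5) = -18.25, f(4) = -23.
On each subinterval the trapezoid contributes (Δs_i/2)·[f(s_{i-1}) + f(s_i)].
Sum = -33.625.

-33.625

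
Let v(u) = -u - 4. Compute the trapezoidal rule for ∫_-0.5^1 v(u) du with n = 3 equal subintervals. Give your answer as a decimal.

-6.375

Δu = (1 − (-0.5))/3 = 0.5.
v(-0.5) = -3.5, v(0) = -4, v(0.5) = -4.5, v(1) = -5.
T_3 = (Δu/2)·[v(u_0) + 2v(u_1) + 2v(u_2) + v(u_3)].
Sum = -6.375.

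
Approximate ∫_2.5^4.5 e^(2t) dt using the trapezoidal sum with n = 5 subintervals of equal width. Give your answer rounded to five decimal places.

4187.23121

Δt = (4.5 − 2.5)/5 = 0.4.
f(2.5) ≈ 148.41316, f(2.9) ≈ 330.29956, f(3.3) ≈ 735.09519, f(3.7) ≈ 1635.98443, f(4.1) ≈ 3640.95031, f(4.5) ≈ 8103.08393.
T_5 = (Δt/2)·[f(t_0) + 2f(t_1) + ... + 2f(t_{4}) + f(t_5)].
Sum ≈ 4187.23121.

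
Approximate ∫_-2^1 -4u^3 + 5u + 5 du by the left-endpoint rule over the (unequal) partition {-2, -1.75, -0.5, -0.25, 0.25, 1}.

36.15625

Subinterval widths: 0.25, 1.25, 0.25, 0.5, 0.75.
Left endpoints: -2, -1.75, -0.5, -0.25, 0.25.
f(-2) = 27, f(-1.75) = 17.6875, f(-0.5) = 3, f(-0.25) = 3.8125, f(0.25) = 6.1875.
Sum = Σ Δu_i · f(u_i).
Sum = 36.15625.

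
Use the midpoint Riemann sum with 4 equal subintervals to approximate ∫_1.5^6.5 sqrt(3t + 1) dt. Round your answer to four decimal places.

17.7795

Δt = (6.5 − 1.5)/4 = 1.25.
Midpoints: 2.125, 3.375, 4.625, 5.875.
f(2.125) ≈ 2.7157, f(3.375) ≈ 3.3354, f(4.625) ≈ 3.8568, f(5.875) ≈ 4.3157.
Sum = Δt · [f(2.125) + f(3.375) + f(4.625) + f(5.875)].
Sum ≈ 17.7795.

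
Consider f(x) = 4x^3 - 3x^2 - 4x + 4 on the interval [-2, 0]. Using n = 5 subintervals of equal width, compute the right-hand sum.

Δx = (0 − (-2))/5 = 0.4.
Right endpoints: -1.6, -1.2, -0.8, -0.4, 0.
f(-1.6) = -13.664, f(-1.2) = -2.432, f(-0.8) = 3.232, f(-0.4) = 4.864, f(0) = 4.
Sum = Δx · [f(-1.6) + f(-1.2) + f(-0.8) + f(-0.4) + f(0)].
Sum = -1.6.

-1.6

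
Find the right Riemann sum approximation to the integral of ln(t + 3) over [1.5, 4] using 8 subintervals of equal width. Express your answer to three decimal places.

4.421

Δt = (4 − 1.5)/8 = 0.3125.
Right endpoints: 1.8125, 2.125, 2.4375, 2.75, 3.0625, 3.375, 3.6875, 4.
f(1.8125) ≈ 1.571, f(2.125) ≈ 1.634, f(2.4375) ≈ 1.693, f(2.75) ≈ 1.749, f(3.0625) ≈ 1.802, f(3.375) ≈ 1.852, f(3.6875) ≈ 1.900, f(4) ≈ 1.946.
Sum = Δt · [f(1.8125) + f(2.125) + f(2.4375) + ...].
Sum ≈ 4.421.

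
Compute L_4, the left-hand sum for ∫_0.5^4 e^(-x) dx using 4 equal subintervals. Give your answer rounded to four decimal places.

0.8826

Δx = (4 − 0.5)/4 = 0.875.
Left endpoints: 0.5, 1.375, 2.25, 3.125.
f(0.5) ≈ 0.6065, f(1.375) ≈ 0.2528, f(2.25) ≈ 0.1054, f(3.125) ≈ 0.0439.
Sum = Δx · [f(0.5) + f(1.375) + f(2.25) + f(3.125)].
Sum ≈ 0.8826.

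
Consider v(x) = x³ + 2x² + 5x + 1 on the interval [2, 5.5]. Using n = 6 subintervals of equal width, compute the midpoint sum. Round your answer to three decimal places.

398.159

Δx = (5.5 − 2)/6 = 7/12.
Midpoints: 55/24, 2.875, 83/24, 97/24, 4.625, 125/24.
v(55/24) = 483799/13824, v(2.875) = 28503/512, v(83/24) = 1155323/13824, v(97/24) = 1657489/13824, v(4.625) = 84909/512, v(125/24) = 3076949/13824.
Sum = Δx · [v(55/24) + v(2.875) + v(83/24) + ...].
Sum ≈ 398.159.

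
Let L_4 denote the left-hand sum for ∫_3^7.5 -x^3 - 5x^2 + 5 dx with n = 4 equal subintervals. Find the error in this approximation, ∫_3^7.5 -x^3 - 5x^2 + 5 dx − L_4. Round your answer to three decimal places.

Exact integral: ∫_3^7.5 f(x) dx = -1406.390625.
L_4 ≈ -1071.07910.
Error ≈ -1406.390625 − (-1071.07910) ≈ -335.312.

-335.312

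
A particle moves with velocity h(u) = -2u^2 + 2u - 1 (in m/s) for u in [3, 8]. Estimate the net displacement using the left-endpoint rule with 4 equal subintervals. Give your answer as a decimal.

-213.4375

Δu = (8 − 3)/4 = 1.25.
Left endpoints: 3, 4.25, 5.5, 6.75.
h(3) = -13, h(4.25) = -28.625, h(5.5) = -50.5, h(6.75) = -78.625.
Sum = Δu · [h(3) + h(4.25) + h(5.5) + h(6.75)].
Sum = -213.4375.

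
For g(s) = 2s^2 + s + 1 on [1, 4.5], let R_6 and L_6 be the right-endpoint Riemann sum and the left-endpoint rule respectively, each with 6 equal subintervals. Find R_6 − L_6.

24.5

R_6 ≈ 85.85532.
L_6 ≈ 61.35532.
R_6 − L_6 = 24.5.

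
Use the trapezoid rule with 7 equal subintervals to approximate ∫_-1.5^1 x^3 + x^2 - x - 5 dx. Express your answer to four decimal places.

-11.4190

Δx = (1 − (-1.5))/7 = 5/14.
f(-1.5) = -4.625, f(-8/7) = -1387/343, f(-11/14) = -11201/2744, f(-3/7) = -1532/343, f(-1/14) = -13511/2744, f(2/7) = -1777/343, f(9/14) = -13621/2744, f(1) = -4.
T_7 = (Δx/2)·[f(x_0) + 2f(x_1) + ... + 2f(x_{6}) + f(x_7)].
Sum ≈ -11.4190.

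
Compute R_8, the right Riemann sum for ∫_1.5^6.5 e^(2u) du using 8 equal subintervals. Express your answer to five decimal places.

387523.02094

Δu = (6.5 − 1.5)/8 = 0.625.
Right endpoints: 2.125, 2.75, 3.375, 4, 4.625, 5.25, 5.875, 6.5.
f(2.125) ≈ 70.10541, f(2.75) ≈ 244.69193, f(3.375) ≈ 854.05876, f(4) ≈ 2980.95799, f(4.625) ≈ 10404.56572, f(5.25) ≈ 36315.50267, f(5.875) ≈ 126753.55901, f(6.5) ≈ 442413.39201.
Sum = Δu · [f(2.125) + f(2.75) + f(3.375) + ...].
Sum ≈ 387523.02094.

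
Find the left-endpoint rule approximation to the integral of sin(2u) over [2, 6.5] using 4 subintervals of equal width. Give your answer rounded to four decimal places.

Δu = (6.5 − 2)/4 = 1.125.
Left endpoints: 2, 3.125, 4.25, 5.375.
f(2) ≈ -0.7568, f(3.125) ≈ -0.0332, f(4.25) ≈ 0.7985, f(5.375) ≈ -0.9700.
Sum = Δu · [f(2) + f(3.125) + f(4.25) + f(5.375)].
Sum ≈ -1.0817.

-1.0817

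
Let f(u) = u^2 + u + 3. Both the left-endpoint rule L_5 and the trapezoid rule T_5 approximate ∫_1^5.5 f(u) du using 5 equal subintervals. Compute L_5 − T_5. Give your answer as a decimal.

-15.1875

L_5 = 68.67.
T_5 = 83.8575.
L_5 − T_5 = -15.1875.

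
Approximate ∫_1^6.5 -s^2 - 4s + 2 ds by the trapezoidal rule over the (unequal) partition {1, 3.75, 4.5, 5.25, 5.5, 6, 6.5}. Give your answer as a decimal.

Subinterval widths: 2.75, 0.75, 0.75, 0.25, 0.5, 0.5.
f(1) = -3, f(3.75) = -27.0625, f(4.5) = -36.25, f(5.25) = -46.5625, f(5.5) = -50.25, f(6) = -58, f(6.5) = -66.25.
On each subinterval the trapezoid contributes (Δs_i/2)·[f(s_{i-1}) + f(s_i)].
Sum = -166.359375.

-166.359375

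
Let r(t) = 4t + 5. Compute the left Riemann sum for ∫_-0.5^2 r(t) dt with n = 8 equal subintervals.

18.4375

Δt = (2 − (-0.5))/8 = 0.3125.
Left endpoints: -0.5, -0.1875, 0.125, 0.4375, 0.75, 1.0625, 1.375, 1.6875.
r(-0.5) = 3, r(-0.1875) = 4.25, r(0.125) = 5.5, r(0.4375) = 6.75, r(0.75) = 8, r(1.0625) = 9.25, r(1.375) = 10.5, r(1.6875) = 11.75.
Sum = Δt · [r(-0.5) + r(-0.1875) + r(0.125) + ...].
Sum = 18.4375.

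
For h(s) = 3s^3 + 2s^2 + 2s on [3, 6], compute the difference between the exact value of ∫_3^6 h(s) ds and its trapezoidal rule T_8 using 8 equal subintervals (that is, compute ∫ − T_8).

Exact integral: ∫_3^6 h(s) ds = 1064.25.
T_8 = 1067.23828125.
Error = 1064.25 − 1067.23828125 = -2.98828125.

-2.98828125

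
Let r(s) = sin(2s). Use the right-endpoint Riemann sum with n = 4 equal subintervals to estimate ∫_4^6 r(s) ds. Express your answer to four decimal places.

Δs = (6 − 4)/4 = 0.5.
Right endpoints: 4.5, 5, 5.5, 6.
r(4.5) ≈ 0.4121, r(5) ≈ -0.5440, r(5.5) ≈ -1.0000, r(6) ≈ -0.5366.
Sum = Δs · [r(4.5) + r(5) + r(5.5) + r(6)].
Sum ≈ -0.8342.

-0.8342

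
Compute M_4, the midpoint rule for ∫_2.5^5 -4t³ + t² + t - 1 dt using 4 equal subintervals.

-539.0234375

Δt = (5 − 2.5)/4 = 0.625.
Midpoints: 2.8125, 3.4375, 4.0625, 4.6875.
f(2.8125) = -81169/1024, f(3.4375) = -151779/1024, f(4.0625) = -254589/1024, f(4.6875) = -395599/1024.
Sum = Δt · [f(2.8125) + f(3.4375) + f(4.0625) + f(4.6875)].
Sum = -539.0234375.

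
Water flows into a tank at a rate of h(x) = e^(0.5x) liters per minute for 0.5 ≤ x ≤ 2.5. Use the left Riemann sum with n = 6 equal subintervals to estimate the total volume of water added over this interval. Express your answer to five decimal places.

Δx = (2.5 − 0.5)/6 = 1/3.
Left endpoints: 0.5, 5/6, 7/6, 1.5, 11/6, 13/6.
h(0.5) ≈ 1.28403, h(5/6) ≈ 1.51690, h(7/6) ≈ 1.79200, h(1.5) ≈ 2.11700, h(11/6) ≈ 2.50094, h(13/6) ≈ 2.95451.
Sum = Δx · [h(0.5) + h(5/6) + h(7/6) + ...].
Sum ≈ 4.05513.

4.05513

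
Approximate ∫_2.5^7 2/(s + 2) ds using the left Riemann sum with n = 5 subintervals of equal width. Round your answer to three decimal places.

Δs = (7 − 2.5)/5 = 0.9.
Left endpoints: 2.5, 3.4, 4.3, 5.2, 6.1.
f(2.5) = 4/9, f(3.4) = 10/27, f(4.3) = 20/63, f(5.2) = 5/18, f(6.1) = 20/81.
Sum = Δs · [f(2.5) + f(3.4) + f(4.3) + f(5.2) + f(6.1)].
Sum ≈ 1.491.

1.491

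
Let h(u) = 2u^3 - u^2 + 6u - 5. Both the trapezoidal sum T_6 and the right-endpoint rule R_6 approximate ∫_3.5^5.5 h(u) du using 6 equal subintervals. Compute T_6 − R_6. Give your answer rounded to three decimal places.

-40.167

T_6 ≈ 386.29630.
R_6 ≈ 426.46296.
T_6 − R_6 ≈ -40.167.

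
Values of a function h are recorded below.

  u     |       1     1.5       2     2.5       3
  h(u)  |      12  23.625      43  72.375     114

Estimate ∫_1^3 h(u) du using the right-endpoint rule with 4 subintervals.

Δu = 0.5.
Sum = 0.5·[23.625 + 43 + 72.375 + 114] = 126.5.

126.5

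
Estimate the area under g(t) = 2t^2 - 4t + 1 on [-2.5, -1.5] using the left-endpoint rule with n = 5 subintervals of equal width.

Δt = (-1.5 − (-2.5))/5 = 0.2.
Left endpoints: -2.5, -2.3, -2.1, -1.9, -1.7.
g(-2.5) = 23.5, g(-2.3) = 20.78, g(-2.1) = 18.22, g(-1.9) = 15.82, g(-1.7) = 13.58.
Sum = Δt · [g(-2.5) + g(-2.3) + g(-2.1) + g(-1.9) + g(-1.7)].
Sum = 18.38.

18.38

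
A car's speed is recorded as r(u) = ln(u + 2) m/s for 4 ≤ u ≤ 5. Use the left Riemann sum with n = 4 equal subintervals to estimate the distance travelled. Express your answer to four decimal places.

Δu = (5 − 4)/4 = 0.25.
Left endpoints: 4, 4.25, 4.5, 4.75.
r(4) ≈ 1.7918, r(4.25) ≈ 1.8326, r(4.5) ≈ 1.8718, r(4.75) ≈ 1.9095.
Sum = Δu · [r(4) + r(4.25) + r(4.5) + r(4.75)].
Sum ≈ 1.8514.

1.8514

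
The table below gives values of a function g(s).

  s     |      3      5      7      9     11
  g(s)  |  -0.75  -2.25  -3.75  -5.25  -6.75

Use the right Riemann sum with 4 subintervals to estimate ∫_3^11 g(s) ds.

Δs = 2.
Sum = 2·[(-2.25) + (-3.75) + (-5.25) + (-6.75)] = -36.

-36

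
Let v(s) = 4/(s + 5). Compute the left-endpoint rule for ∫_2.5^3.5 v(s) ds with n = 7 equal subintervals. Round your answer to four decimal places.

0.5052

Δs = (3.5 − 2.5)/7 = 1/7.
Left endpoints: 2.5, 37/14, 39/14, 41/14, 43/14, 45/14, 47/14.
v(2.5) = 8/15, v(37/14) = 56/107, v(39/14) = 56/109, v(41/14) = 56/111, v(43/14) = 56/113, v(45/14) = 56/115, v(47/14) = 56/117.
Sum = Δs · [v(2.5) + v(37/14) + v(39/14) + ...].
Sum ≈ 0.5052.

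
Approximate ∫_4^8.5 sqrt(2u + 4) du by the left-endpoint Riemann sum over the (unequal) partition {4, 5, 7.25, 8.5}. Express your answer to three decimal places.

17.259

Subinterval widths: 1, 2.25, 1.25.
Left endpoints: 4, 5, 7.25.
f(4) ≈ 3.464, f(5) ≈ 3.742, f(7.25) ≈ 4.301.
Sum = Σ Δu_i · f(u_i).
Sum ≈ 17.259.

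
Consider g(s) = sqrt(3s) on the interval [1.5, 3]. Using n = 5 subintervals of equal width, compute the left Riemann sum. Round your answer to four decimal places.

3.7453

Δs = (3 − 1.5)/5 = 0.3.
Left endpoints: 1.5, 1.8, 2.1, 2.4, 2.7.
g(1.5) ≈ 2.1213, g(1.8) ≈ 2.3238, g(2.1) ≈ 2.5100, g(2.4) ≈ 2.6833, g(2.7) ≈ 2.8460.
Sum = Δs · [g(1.5) + g(1.8) + g(2.1) + g(2.4) + g(2.7)].
Sum ≈ 3.7453.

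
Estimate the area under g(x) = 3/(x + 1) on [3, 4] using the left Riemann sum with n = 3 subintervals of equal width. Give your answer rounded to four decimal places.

Δx = (4 − 3)/3 = 1/3.
Left endpoints: 3, 10/3, 11/3.
g(3) = 0.75, g(10/3) = 9/13, g(11/3) = 9/14.
Sum = Δx · [g(3) + g(10/3) + g(11/3)].
Sum ≈ 0.6951.

0.6951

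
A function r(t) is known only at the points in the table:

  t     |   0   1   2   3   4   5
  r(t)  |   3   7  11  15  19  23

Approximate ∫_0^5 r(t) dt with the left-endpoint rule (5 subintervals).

Δt = 1.
Sum = 1·[3 + 7 + 11 + 15 + 19] = 55.

55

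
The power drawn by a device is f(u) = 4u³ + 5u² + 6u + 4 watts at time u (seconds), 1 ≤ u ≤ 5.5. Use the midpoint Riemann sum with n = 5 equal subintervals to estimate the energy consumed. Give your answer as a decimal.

Δu = (5.5 − 1)/5 = 0.9.
Midpoints: 1.45, 2.35, 3.25, 4.15, 5.05.
f(1.45) = 35.407, f(2.35) = 97.624, f(3.25) = 213.625, f(4.15) = 400.906, f(5.05) = 676.963.
Sum = Δu · [f(1.45) + f(2.35) + f(3.25) + f(4.15) + f(5.05)].
Sum = 1282.0725.

1282.0725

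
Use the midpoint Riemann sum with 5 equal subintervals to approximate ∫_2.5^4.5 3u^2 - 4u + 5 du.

Δu = (4.5 − 2.5)/5 = 0.4.
Midpoints: 2.7, 3.1, 3.5, 3.9, 4.3.
f(2.7) = 16.07, f(3.1) = 21.43, f(3.5) = 27.75, f(3.9) = 35.03, f(4.3) = 43.27.
Sum = Δu · [f(2.7) + f(3.1) + f(3.5) + f(3.9) + f(4.3)].
Sum = 57.42.

57.42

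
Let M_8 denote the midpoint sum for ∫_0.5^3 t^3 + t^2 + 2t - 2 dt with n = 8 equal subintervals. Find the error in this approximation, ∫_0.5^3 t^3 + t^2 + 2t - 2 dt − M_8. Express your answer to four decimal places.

Exact integral: ∫_0.5^3 f(t) dt ≈ 32.942708.
M_8 ≈ 32.815552.
Error ≈ 32.942708 − 32.815552 ≈ 0.1272.

0.1272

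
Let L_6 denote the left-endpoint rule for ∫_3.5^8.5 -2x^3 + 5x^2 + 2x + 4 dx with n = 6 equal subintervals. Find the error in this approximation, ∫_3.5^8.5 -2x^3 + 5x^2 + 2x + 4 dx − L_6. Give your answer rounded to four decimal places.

Exact integral: ∫_3.5^8.5 f(x) dx ≈ -1502.916667.
L_6 ≈ -1173.981481.
Error ≈ -1502.916667 − (-1173.981481) ≈ -328.9352.

-328.9352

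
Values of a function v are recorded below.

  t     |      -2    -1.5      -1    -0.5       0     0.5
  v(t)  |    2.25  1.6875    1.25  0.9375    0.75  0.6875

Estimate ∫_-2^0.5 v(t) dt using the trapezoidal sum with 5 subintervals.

3.046875

Δt = 0.5.
T_5 = (0.5/2)·[2.25 + 2·1.6875 + 2·1.25 + 2·0.9375 + 2·0.75 + 0.6875] = 3.046875.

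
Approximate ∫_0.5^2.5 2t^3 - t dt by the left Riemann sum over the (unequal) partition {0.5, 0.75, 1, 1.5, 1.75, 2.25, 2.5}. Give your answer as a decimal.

Subinterval widths: 0.25, 0.25, 0.5, 0.25, 0.5, 0.25.
Left endpoints: 0.5, 0.75, 1, 1.5, 1.75, 2.25.
f(0.5) = -0.25, f(0.75) = 0.09375, f(1) = 1, f(1.5) = 5.25, f(1.75) = 8.96875, f(2.25) = 20.53125.
Sum = Σ Δt_i · f(t_i).
Sum = 11.390625.

11.390625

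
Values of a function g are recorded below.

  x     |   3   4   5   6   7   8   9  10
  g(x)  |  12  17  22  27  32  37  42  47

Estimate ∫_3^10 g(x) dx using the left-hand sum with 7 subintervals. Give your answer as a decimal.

189

Δx = 1.
Sum = 1·[12 + 17 + 22 + 27 + 32 + 37 + 42] = 189.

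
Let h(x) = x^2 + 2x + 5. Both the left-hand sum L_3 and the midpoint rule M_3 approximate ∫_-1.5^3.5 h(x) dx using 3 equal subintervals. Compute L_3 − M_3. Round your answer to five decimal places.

L_3 ≈ 36.0648148.
M_3 ≈ 49.2592593.
L_3 − M_3 ≈ -13.19444.

-13.19444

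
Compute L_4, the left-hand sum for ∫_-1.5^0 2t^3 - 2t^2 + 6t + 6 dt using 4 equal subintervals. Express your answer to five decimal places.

-6.55664

Δt = (0 − (-1.5))/4 = 0.375.
Left endpoints: -1.5, -1.125, -0.75, -0.375.
f(-1.5) = -14.25, f(-1.125) = -6.12890625, f(-0.75) = -0.46875, f(-0.375) = 3.36328125.
Sum = Δt · [f(-1.5) + f(-1.125) + f(-0.75) + f(-0.375)].
Sum ≈ -6.55664.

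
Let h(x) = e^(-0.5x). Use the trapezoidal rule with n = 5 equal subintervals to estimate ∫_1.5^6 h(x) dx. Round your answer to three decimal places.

Δx = (6 − 1.5)/5 = 0.9.
h(1.5) ≈ 0.472, h(2.4) ≈ 0.301, h(3.3) ≈ 0.192, h(4.2) ≈ 0.122, h(5.1) ≈ 0.078, h(6) ≈ 0.050.
T_5 = (Δx/2)·[h(x_0) + 2h(x_1) + ... + 2h(x_{4}) + h(x_5)].
Sum ≈ 0.859.

0.859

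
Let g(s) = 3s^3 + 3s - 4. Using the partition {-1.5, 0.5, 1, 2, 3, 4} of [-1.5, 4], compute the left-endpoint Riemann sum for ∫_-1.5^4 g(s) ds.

Subinterval widths: 2, 0.5, 1, 1, 1.
Left endpoints: -1.5, 0.5, 1, 2, 3.
g(-1.5) = -18.625, g(0.5) = -2.125, g(1) = 2, g(2) = 26, g(3) = 86.
Sum = Σ Δs_i · g(s_i).
Sum = 75.6875.

75.6875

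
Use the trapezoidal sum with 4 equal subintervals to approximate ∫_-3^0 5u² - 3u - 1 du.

56.90625

Δu = (0 − (-3))/4 = 0.75.
f(-3) = 53, f(-2.25) = 31.0625, f(-1.5) = 14.75, f(-0.75) = 4.0625, f(0) = -1.
T_4 = (Δu/2)·[f(u_0) + 2f(u_1) + 2f(u_2) + 2f(u_3) + f(u_4)].
Sum = 56.90625.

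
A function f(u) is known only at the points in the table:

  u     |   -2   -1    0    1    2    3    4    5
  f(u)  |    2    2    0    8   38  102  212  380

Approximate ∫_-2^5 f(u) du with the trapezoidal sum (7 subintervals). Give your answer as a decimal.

553

Δu = 1.
T_7 = (1/2)·[2 + 2·2 + 2·0 + 2·8 + 2·38 + 2·102 + 2·212 + 380] = 553.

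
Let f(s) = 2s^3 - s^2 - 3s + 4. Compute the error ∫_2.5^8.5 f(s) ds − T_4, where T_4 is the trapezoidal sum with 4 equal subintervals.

Exact integral: ∫_2.5^8.5 f(s) ds = 2316.
T_4 = 2388.
Error = 2316 − 2388 = -72.

-72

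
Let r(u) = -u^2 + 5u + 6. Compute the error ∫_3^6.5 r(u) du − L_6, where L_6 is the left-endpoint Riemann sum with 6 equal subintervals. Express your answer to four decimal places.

Exact integral: ∫_3^6.5 r(u) du ≈ 21.583333.
L_6 ≈ 25.978588.
Error ≈ 21.583333 − 25.978588 ≈ -4.3953.

-4.3953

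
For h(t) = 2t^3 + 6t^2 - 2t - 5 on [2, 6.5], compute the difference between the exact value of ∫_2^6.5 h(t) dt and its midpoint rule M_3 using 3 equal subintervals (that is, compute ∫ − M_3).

Exact integral: ∫_2^6.5 h(t) dt = 1357.03125.
M_3 = 1330.453125.
Error = 1357.03125 − 1330.453125 = 26.578125.

26.578125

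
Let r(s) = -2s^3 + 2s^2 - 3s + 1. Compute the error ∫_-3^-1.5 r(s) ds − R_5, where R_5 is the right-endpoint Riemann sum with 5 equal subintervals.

Exact integral: ∫_-3^-1.5 r(s) ds = 65.34375.
R_5 = 55.905.
Error = 65.34375 − 55.905 = 9.43875.

9.43875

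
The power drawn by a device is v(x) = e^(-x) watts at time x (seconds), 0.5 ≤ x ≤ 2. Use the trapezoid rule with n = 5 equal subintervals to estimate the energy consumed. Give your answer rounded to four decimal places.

0.4747

Δx = (2 − 0.5)/5 = 0.3.
v(0.5) ≈ 0.6065, v(0.8) ≈ 0.4493, v(1.1) ≈ 0.3329, v(1.4) ≈ 0.2466, v(1.7) ≈ 0.1827, v(2) ≈ 0.1353.
T_5 = (Δx/2)·[v(x_0) + 2v(x_1) + ... + 2v(x_{4}) + v(x_5)].
Sum ≈ 0.4747.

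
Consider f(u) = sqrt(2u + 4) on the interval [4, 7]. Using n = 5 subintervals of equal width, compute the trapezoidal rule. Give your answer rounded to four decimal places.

11.5978

Δu = (7 − 4)/5 = 0.6.
f(4) ≈ 3.4641, f(4.6) ≈ 3.6332, f(5.2) ≈ 3.7947, f(5.8) ≈ 3.9497, f(6.4) ≈ 4.0988, f(7) ≈ 4.2426.
T_5 = (Δu/2)·[f(u_0) + 2f(u_1) + ... + 2f(u_{4}) + f(u_5)].
Sum ≈ 11.5978.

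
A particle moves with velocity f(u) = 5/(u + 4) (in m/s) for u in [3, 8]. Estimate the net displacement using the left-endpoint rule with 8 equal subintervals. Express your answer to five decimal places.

Δu = (8 − 3)/8 = 0.625.
Left endpoints: 3, 3.625, 4.25, 4.875, 5.5, 6.125, 6.75, 7.375.
f(3) = 5/7, f(3.625) = 40/61, f(4.25) = 20/33, f(4.875) = 40/71, f(5.5) = 10/19, f(6.125) = 40/81, f(6.75) = 20/43, f(7.375) = 40/91.
Sum = Δu · [f(3) + f(3.625) + f(4.25) + ...].
Sum ≈ 2.79018.

2.79018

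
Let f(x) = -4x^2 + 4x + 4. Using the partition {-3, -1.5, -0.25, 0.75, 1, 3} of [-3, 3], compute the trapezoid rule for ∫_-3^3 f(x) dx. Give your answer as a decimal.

-57.5625

Subinterval widths: 1.5, 1.25, 1, 0.25, 2.
f(-3) = -44, f(-1.5) = -11, f(-0.25) = 2.75, f(0.75) = 4.75, f(1) = 4, f(3) = -20.
On each subinterval the trapezoid contributes (Δx_i/2)·[f(x_{i-1}) + f(x_i)].
Sum = -57.5625.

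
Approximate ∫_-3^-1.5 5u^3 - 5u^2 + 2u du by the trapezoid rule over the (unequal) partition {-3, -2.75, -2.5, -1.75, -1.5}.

-143.95703125

Subinterval widths: 0.25, 0.25, 0.75, 0.25.
f(-3) = -186, f(-2.75) = -147.296875, f(-2.5) = -114.375, f(-1.75) = -45.609375, f(-1.5) = -31.125.
On each subinterval the trapezoid contributes (Δu_i/2)·[f(u_{i-1}) + f(u_i)].
Sum = -143.95703125.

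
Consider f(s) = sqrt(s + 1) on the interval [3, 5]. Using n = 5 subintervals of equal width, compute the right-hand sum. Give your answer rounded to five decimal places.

Δs = (5 − 3)/5 = 0.4.
Right endpoints: 3.4, 3.8, 4.2, 4.6, 5.
f(3.4) ≈ 2.09762, f(3.8) ≈ 2.19089, f(4.2) ≈ 2.28035, f(4.6) ≈ 2.36643, f(5) ≈ 2.44949.
Sum = Δs · [f(3.4) + f(3.8) + f(4.2) + f(4.6) + f(5)].
Sum ≈ 4.55391.

4.55391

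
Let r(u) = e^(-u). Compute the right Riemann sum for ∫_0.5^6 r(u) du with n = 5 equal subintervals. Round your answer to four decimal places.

Δu = (6 − 0.5)/5 = 1.1.
Right endpoints: 1.6, 2.7, 3.8, 4.9, 6.
r(1.6) ≈ 0.2019, r(2.7) ≈ 0.0672, r(3.8) ≈ 0.0224, r(4.9) ≈ 0.0074, r(6) ≈ 0.0025.
Sum = Δu · [r(1.6) + r(2.7) + r(3.8) + r(4.9) + r(6)].
Sum ≈ 0.3315.

0.3315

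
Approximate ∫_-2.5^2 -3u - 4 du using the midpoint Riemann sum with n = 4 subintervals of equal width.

Δu = (2 − (-2.5))/4 = 1.125.
Midpoints: -1.9375, -0.8125, 0.3125, 1.4375.
f(-1.9375) = 1.8125, f(-0.8125) = -1.5625, f(0.3125) = -4.9375, f(1.4375) = -8.3125.
Sum = Δu · [f(-1.9375) + f(-0.8125) + f(0.3125) + f(1.4375)].
Sum = -14.625.

-14.625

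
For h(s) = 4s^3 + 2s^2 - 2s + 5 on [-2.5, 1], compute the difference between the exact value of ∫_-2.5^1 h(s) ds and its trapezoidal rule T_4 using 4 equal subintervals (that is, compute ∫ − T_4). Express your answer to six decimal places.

Exact integral: ∫_-2.5^1 h(s) ds ≈ -4.22916667.
T_4 = -7.35546875.
Error ≈ -4.22916667 − (-7.35546875) ≈ 3.126302.

3.126302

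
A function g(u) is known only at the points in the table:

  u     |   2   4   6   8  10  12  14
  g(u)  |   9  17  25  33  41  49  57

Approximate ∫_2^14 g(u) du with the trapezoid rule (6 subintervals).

396

Δu = 2.
T_6 = (2/2)·[9 + 2·17 + 2·25 + 2·33 + 2·41 + 2·49 + 57] = 396.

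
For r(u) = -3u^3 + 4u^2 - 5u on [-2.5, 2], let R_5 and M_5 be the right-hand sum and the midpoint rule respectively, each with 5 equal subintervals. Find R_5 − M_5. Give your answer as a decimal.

R_5 = 12.15.
M_5 = 52.5234375.
R_5 − M_5 = -40.3734375.

-40.3734375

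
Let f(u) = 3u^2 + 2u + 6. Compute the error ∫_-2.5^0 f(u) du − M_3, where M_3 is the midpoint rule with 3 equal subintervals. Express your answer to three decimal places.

0.434

Exact integral: ∫_-2.5^0 f(u) du = 24.375.
M_3 ≈ 23.94097.
Error ≈ 24.375 − 23.94097 ≈ 0.434.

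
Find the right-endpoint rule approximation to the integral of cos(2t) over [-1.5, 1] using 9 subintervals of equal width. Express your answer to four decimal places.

Δt = (1 − (-1.5))/9 = 5/18.
Right endpoints: -11/9, -17/18, -2/3, -7/18, -1/9, 1/6, 4/9, 13/18, 1.
f(-11/9) ≈ -0.7667, f(-17/18) ≈ -0.3128, f(-2/3) ≈ 0.2352, f(-7/18) ≈ 0.7125, f(-1/9) ≈ 0.9754, f(1/6) ≈ 0.9450, f(4/9) ≈ 0.6303, f(13/18) ≈ 0.1260, f(1) ≈ -0.4161.
Sum = Δt · [f(-11/9) + f(-17/18) + f(-2/3) + ...].
Sum ≈ 0.5913.

0.5913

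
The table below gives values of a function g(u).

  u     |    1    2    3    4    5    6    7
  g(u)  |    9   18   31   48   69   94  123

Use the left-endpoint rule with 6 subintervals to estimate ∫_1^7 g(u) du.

269

Δu = 1.
Sum = 1·[9 + 18 + 31 + 48 + 69 + 94] = 269.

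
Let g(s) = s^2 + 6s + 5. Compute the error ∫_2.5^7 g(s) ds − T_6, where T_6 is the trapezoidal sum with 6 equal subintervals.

-0.421875

Exact integral: ∫_2.5^7 g(s) ds = 259.875.
T_6 = 260.296875.
Error = 259.875 − 260.296875 = -0.421875.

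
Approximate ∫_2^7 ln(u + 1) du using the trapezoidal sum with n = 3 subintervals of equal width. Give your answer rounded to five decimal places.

Δu = (7 − 2)/3 = 5/3.
f(2) ≈ 1.09861, f(11/3) ≈ 1.54045, f(16/3) ≈ 1.84583, f(7) ≈ 2.07944.
T_3 = (Δu/2)·[f(u_0) + 2f(u_1) + 2f(u_2) + f(u_3)].
Sum ≈ 8.29216.

8.29216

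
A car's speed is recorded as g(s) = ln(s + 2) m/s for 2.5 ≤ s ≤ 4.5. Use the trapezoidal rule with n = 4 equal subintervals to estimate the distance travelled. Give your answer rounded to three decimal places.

Δs = (4.5 − 2.5)/4 = 0.5.
g(2.5) ≈ 1.504, g(3) ≈ 1.609, g(3.5) ≈ 1.705, g(4) ≈ 1.792, g(4.5) ≈ 1.872.
T_4 = (Δs/2)·[g(s_0) + 2g(s_1) + 2g(s_2) + 2g(s_3) + g(s_4)].
Sum ≈ 3.397.

3.397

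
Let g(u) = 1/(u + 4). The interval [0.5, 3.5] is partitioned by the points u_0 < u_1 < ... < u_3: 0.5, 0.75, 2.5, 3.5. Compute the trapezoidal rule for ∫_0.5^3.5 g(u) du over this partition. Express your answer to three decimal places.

0.517

Subinterval widths: 0.25, 1.75, 1.
g(0.5) = 2/9, g(0.75) = 4/19, g(2.5) = 2/13, g(3.5) = 2/15.
On each subinterval the trapezoid contributes (Δu_i/2)·[g(u_{i-1}) + g(u_i)].
Sum ≈ 0.517.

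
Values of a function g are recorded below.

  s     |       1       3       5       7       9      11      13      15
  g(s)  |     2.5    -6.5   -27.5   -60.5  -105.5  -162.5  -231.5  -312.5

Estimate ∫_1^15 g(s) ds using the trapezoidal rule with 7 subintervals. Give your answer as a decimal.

Δs = 2.
T_7 = (2/2)·[2.5 + 2·(-6.5) + 2·(-27.5) + 2·(-60.5) + 2·(-105.5) + 2·(-162.5) + 2·(-231.5) + (-312.5)] = -1498.

-1498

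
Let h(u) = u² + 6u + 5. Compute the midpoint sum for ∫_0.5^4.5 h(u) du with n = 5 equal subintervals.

Δu = (4.5 − 0.5)/5 = 0.8.
Midpoints: 0.9, 1.7, 2.5, 3.3, 4.1.
h(0.9) = 11.21, h(1.7) = 18.09, h(2.5) = 26.25, h(3.3) = 35.69, h(4.1) = 46.41.
Sum = Δu · [h(0.9) + h(1.7) + h(2.5) + h(3.3) + h(4.1)].
Sum = 110.12.

110.12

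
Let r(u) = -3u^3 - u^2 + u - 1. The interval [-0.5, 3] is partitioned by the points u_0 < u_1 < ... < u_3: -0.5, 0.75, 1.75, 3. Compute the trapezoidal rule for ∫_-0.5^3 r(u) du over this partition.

-78.88671875

Subinterval widths: 1.25, 1, 1.25.
r(-0.5) = -1.375, r(0.75) = -2.078125, r(1.75) = -18.390625, r(3) = -88.
On each subinterval the trapezoid contributes (Δu_i/2)·[r(u_{i-1}) + r(u_i)].
Sum = -78.88671875.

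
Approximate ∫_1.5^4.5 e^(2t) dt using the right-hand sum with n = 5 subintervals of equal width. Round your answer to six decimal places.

Δt = (4.5 − 1.5)/5 = 0.6.
Right endpoints: 2.1, 2.7, 3.3, 3.9, 4.5.
f(2.1) ≈ 66.686331, f(2.7) ≈ 221.406416, f(3.3) ≈ 735.095189, f(3.9) ≈ 2440.601978, f(4.5) ≈ 8103.083928.
Sum = Δt · [f(2.1) + f(2.7) + f(3.3) + f(3.9) + f(4.5)].
Sum ≈ 6940.124305.

6940.124305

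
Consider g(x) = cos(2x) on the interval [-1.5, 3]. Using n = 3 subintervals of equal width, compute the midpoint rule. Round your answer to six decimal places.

Δx = (3 − (-1.5))/3 = 1.5.
Midpoints: -0.75, 0.75, 2.25.
g(-0.75) ≈ 0.070737, g(0.75) ≈ 0.070737, g(2.25) ≈ -0.210796.
Sum = Δx · [g(-0.75) + g(0.75) + g(2.25)].
Sum ≈ -0.103982.

-0.103982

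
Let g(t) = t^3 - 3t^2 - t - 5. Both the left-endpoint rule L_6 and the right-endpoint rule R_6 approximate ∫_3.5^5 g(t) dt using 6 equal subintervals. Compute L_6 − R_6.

L_6 = 17.58984375.
R_6 = 28.18359375.
L_6 − R_6 = -10.59375.

-10.59375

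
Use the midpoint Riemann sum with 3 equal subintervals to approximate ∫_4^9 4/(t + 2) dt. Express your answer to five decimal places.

2.41566

Δt = (9 − 4)/3 = 5/3.
Midpoints: 29/6, 6.5, 49/6.
f(29/6) = 24/41, f(6.5) = 8/17, f(49/6) = 24/61.
Sum = Δt · [f(29/6) + f(6.5) + f(49/6)].
Sum ≈ 2.41566.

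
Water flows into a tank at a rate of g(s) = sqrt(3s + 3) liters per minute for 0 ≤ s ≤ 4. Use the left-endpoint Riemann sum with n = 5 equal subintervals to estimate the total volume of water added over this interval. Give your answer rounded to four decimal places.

10.8737

Δs = (4 − 0)/5 = 0.8.
Left endpoints: 0, 0.8, 1.6, 2.4, 3.2.
g(0) ≈ 1.7321, g(0.8) ≈ 2.3238, g(1.6) ≈ 2.7928, g(2.4) ≈ 3.1937, g(3.2) ≈ 3.5496.
Sum = Δs · [g(0) + g(0.8) + g(1.6) + g(2.4) + g(3.2)].
Sum ≈ 10.8737.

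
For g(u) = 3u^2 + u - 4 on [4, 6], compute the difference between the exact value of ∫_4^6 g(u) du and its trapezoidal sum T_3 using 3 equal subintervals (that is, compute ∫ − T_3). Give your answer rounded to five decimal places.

Exact integral: ∫_4^6 g(u) du = 154.
T_3 ≈ 154.4444444.
Error ≈ 154 − 154.4444444 ≈ -0.44444.

-0.44444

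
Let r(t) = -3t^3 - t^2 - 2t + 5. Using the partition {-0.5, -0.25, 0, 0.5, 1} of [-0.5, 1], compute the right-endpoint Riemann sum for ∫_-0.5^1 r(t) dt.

3.80859375

Subinterval widths: 0.25, 0.25, 0.5, 0.5.
Right endpoints: -0.25, 0, 0.5, 1.
r(-0.25) = 5.484375, r(0) = 5, r(0.5) = 3.375, r(1) = -1.
Sum = Σ Δt_i · r(t_i).
Sum = 3.80859375.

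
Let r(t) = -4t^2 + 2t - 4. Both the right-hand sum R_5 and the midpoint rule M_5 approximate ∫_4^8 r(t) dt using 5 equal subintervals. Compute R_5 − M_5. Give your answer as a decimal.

R_5 = -640.64.
M_5 = -564.48.
R_5 − M_5 = -76.16.

-76.16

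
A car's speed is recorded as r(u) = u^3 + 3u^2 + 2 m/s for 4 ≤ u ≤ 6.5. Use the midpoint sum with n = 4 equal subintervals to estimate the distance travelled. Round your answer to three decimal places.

596.365

Δu = (6.5 − 4)/4 = 0.625.
Midpoints: 4.3125, 4.9375, 5.5625, 6.1875.
r(4.3125) = 565229/4096, r(4.9375) = 800799/4096, r(5.5625) = 1093369/4096, r(6.1875) = 1448939/4096.
Sum = Δu · [r(4.3125) + r(4.9375) + r(5.5625) + r(6.1875)].
Sum ≈ 596.365.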